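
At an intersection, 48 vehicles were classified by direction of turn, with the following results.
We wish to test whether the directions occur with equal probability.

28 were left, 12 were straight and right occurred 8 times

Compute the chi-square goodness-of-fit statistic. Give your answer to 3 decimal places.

14.000

Under H₀ each category has probability 1/3, so each expected count is 48/3 = 16.
left: (28 − 16)²/16 = 144/16 = 9.0000
straight: (12 − 16)²/16 = 16/16 = 1.0000
right: (8 − 16)²/16 = 64/16 = 4.0000
Sum = 14.000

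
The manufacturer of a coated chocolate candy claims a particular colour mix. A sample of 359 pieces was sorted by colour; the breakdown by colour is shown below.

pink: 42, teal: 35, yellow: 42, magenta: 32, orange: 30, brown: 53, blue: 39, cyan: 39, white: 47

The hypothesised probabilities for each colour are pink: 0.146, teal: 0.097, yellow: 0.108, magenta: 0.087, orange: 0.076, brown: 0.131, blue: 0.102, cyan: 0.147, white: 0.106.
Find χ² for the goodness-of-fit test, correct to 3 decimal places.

9.239

Expected counts E_i = n·p_i: 359×0.146 = 52.414, 359×0.097 = 34.823, 359×0.108 = 38.772, 359×0.087 = 31.233, 359×0.076 = 27.284, 359×0.131 = 47.029, 359×0.102 = 36.618, 359×0.147 = 52.773, 359×0.106 = 38.054.
χ² = (42−52.414)²/52.414 + (35−34.823)²/34.823 + (42−38.772)²/38.772 + (32−31.233)²/31.233 + (30−27.284)²/27.284 + (53−47.029)²/47.029 + (39−36.618)²/36.618 + (39−52.773)²/52.773 + (47−38.054)²/38.054
   = 2.0691 + 0.0009 + 0.2688 + 0.0188 + 0.2704 + 0.7581 + 0.1549 + 3.5946 + 2.1031
Sum = 9.239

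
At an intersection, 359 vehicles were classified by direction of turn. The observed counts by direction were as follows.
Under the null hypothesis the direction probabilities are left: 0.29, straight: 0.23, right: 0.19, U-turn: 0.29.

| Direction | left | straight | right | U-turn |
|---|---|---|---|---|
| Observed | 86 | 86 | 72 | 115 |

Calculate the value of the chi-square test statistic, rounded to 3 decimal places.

4.642

Expected counts E_i = n·p_i: 359×0.29 = 104.11, 359×0.23 = 82.57, 359×0.19 = 68.21, 359×0.29 = 104.11.
left: (86 − 104.11)²/104.11 = 327.9721/104.11 = 3.1502
straight: (86 − 82.57)²/82.57 = 11.7649/82.57 = 0.1425
right: (72 − 68.21)²/68.21 = 14.3641/68.21 = 0.2106
U-turn: (115 − 104.11)²/104.11 = 118.5921/104.11 = 1.1391
Sum = 4.642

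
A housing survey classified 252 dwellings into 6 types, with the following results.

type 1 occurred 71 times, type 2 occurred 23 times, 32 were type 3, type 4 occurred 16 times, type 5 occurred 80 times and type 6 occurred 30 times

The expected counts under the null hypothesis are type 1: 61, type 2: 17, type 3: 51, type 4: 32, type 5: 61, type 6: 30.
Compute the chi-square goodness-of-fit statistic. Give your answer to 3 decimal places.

χ² = (71−61)²/61 + (23−17)²/17 + (32−51)²/51 + (16−32)²/32 + (80−61)²/61 + (30−30)²/30
   = 1.6393 + 2.1176 + 7.0784 + 8.0000 + 5.9180 + 0.0000
Sum = 24.753

24.753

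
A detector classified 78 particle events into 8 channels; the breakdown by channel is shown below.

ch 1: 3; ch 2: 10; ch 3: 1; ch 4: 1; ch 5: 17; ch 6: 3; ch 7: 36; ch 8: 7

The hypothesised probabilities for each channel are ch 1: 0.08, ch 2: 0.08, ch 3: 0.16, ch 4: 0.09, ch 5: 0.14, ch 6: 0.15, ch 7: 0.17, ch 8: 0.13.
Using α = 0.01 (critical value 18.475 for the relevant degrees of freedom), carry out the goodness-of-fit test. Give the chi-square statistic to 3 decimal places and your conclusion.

69.495; reject

Expected counts E_i = n·p_i: 78×0.08 = 6.24, 78×0.08 = 6.24, 78×0.16 = 12.48, 78×0.09 = 7.02, 78×0.14 = 10.92, 78×0.15 = 11.7, 78×0.17 = 13.26, 78×0.13 = 10.14.
cat         O        E   (O−E)²/E
ch 1        3     6.24     1.6823
ch 2       10     6.24     2.2656
ch 3        1    12.48    10.5601
ch 4        1     7.02     5.1625
ch 5       17    10.92     3.3852
ch 6        3     11.7     6.4692
ch 7       36    13.26    38.9976
ch 8        7    10.14     0.9723
Sum = 69.495
df = 7. Since 69.495 > 18.475, we reject H₀.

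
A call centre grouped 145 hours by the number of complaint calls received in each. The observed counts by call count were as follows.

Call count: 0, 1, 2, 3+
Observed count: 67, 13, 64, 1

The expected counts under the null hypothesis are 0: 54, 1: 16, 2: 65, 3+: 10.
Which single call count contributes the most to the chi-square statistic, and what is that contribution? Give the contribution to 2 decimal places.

3+, 8.10

0: (67 − 54)²/54 = 169/54 = 3.130
1: (13 − 16)²/16 = 9/16 = 0.563
2: (64 − 65)²/65 = 1/65 = 0.015
3+: (1 − 10)²/10 = 81/10 = 8.100
The largest term is for 3+: 8.10.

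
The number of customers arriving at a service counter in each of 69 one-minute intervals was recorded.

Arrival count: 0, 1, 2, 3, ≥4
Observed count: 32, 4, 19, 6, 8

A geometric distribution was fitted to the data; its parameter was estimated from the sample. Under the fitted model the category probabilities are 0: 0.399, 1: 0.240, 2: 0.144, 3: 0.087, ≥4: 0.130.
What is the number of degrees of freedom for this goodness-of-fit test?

3

There are k = 5 categories and 1 parameter estimated from the data, so df = 5 − 1 − 1 = 3.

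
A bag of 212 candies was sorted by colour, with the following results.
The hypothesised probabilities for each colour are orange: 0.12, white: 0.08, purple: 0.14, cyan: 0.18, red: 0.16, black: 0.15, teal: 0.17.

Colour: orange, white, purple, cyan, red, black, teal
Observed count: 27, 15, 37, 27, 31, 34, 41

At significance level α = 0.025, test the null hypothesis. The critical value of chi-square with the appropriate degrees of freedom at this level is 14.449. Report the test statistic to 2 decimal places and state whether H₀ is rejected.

Expected counts E_i = n·p_i: 212×0.12 = 25.44, 212×0.08 = 16.96, 212×0.14 = 29.68, 212×0.18 = 38.16, 212×0.16 = 33.92, 212×0.15 = 31.8, 212×0.17 = 36.04.
cat         O        E   (O−E)²/E
orange     27    25.44      0.096
white      15    16.96      0.227
purple     37    29.68      1.805
cyan       27    38.16      3.264
red        31    33.92      0.251
black      34     31.8      0.152
teal       41    36.04      0.683
Sum = 6.48
df = 6. Since 6.48 < 14.449, we do not reject H₀.

6.48; do not reject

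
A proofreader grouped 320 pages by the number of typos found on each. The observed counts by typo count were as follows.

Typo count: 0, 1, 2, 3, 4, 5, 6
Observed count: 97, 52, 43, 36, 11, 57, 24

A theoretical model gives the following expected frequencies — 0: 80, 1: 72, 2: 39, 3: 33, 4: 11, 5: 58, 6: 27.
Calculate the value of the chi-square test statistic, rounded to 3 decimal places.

cat         O        E   (O−E)²/E
0          97       80     3.6125
1          52       72     5.5556
2          43       39     0.4103
3          36       33     0.2727
4          11       11     0.0000
5          57       58     0.0172
6          24       27     0.3333
Sum = 10.202

10.202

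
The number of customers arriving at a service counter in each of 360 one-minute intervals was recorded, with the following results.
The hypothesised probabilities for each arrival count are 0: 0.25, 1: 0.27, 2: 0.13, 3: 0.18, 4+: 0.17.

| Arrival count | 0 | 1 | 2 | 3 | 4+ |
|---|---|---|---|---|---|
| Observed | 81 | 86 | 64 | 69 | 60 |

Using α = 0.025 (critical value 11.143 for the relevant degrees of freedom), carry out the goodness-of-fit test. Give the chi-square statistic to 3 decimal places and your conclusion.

Expected counts E_i = n·p_i: 360×0.25 = 90, 360×0.27 = 97.2, 360×0.13 = 46.8, 360×0.18 = 64.8, 360×0.17 = 61.2.
χ² = (81−90)²/90 + (86−97.2)²/97.2 + (64−46.8)²/46.8 + (69−64.8)²/64.8 + (60−61.2)²/61.2
   = 0.9000 + 1.2905 + 6.3214 + 0.2722 + 0.0235
Sum = 8.808
df = 4. Since 8.808 < 11.143, we do not reject H₀.

8.808; do not reject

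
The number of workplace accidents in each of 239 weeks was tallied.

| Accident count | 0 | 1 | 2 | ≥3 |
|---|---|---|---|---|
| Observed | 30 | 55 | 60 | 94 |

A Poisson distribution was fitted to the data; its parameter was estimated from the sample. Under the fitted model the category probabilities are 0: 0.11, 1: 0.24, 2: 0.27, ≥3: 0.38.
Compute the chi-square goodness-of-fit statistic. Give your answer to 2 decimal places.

1.05

Expected counts E_i = n·p_i: 239×0.11 = 26.29, 239×0.24 = 57.36, 239×0.27 = 64.53, 239×0.38 = 90.82.
χ² = (30−26.29)²/26.29 + (55−57.36)²/57.36 + (60−64.53)²/64.53 + (94−90.82)²/90.82
   = 0.524 + 0.097 + 0.318 + 0.111
Sum = 1.05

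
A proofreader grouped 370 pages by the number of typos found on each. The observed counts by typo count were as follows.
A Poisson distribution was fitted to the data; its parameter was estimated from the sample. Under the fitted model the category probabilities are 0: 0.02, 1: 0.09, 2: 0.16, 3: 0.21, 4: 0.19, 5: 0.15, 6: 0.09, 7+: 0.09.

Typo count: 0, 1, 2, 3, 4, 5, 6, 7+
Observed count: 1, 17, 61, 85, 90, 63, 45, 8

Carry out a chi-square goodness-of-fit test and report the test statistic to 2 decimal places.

Expected counts E_i = n·p_i: 370×0.02 = 7.4, 370×0.09 = 33.3, 370×0.16 = 59.2, 370×0.21 = 77.7, 370×0.19 = 70.3, 370×0.15 = 55.5, 370×0.09 = 33.3, 370×0.09 = 33.3.
cat         O        E   (O−E)²/E
0           1      7.4      5.535
1          17     33.3      7.979
2          61     59.2      0.055
3          85     77.7      0.686
4          90     70.3      5.520
5          63     55.5      1.014
6          45     33.3      4.111
7+          8     33.3     19.222
Sum = 44.12

44.12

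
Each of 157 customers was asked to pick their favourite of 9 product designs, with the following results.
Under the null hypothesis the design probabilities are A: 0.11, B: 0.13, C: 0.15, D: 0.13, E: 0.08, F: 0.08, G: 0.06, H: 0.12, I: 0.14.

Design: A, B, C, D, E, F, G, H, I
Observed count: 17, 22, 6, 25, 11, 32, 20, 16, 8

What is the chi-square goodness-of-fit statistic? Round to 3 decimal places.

65.724

Expected counts E_i = n·p_i: 157×0.11 = 17.27, 157×0.13 = 20.41, 157×0.15 = 23.55, 157×0.13 = 20.41, 157×0.08 = 12.56, 157×0.08 = 12.56, 157×0.06 = 9.42, 157×0.12 = 18.84, 157×0.14 = 21.98.
χ² = (17−17.27)²/17.27 + (22−20.41)²/20.41 + (6−23.55)²/23.55 + (25−20.41)²/20.41 + (11−12.56)²/12.56 + (32−12.56)²/12.56 + (20−9.42)²/9.42 + (16−18.84)²/18.84 + (8−21.98)²/21.98
   = 0.0042 + 0.1239 + 13.0787 + 1.0322 + 0.1938 + 30.0887 + 11.8828 + 0.4281 + 8.8917
Sum = 65.724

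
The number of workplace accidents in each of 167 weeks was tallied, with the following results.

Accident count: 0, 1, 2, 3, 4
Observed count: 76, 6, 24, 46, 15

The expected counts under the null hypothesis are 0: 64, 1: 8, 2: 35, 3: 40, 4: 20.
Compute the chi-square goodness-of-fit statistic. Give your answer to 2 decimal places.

cat         O        E   (O−E)²/E
0          76       64      2.250
1           6        8      0.500
2          24       35      3.457
3          46       40      0.900
4          15       20      1.250
Sum = 8.36

8.36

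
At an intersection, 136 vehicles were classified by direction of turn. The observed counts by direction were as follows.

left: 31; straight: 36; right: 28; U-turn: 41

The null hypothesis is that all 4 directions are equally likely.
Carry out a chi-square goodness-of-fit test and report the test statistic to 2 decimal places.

2.88

Under H₀ each category has probability 1/4, so each expected count is 136/4 = 34.
χ² = (31−34)²/34 + (36−34)²/34 + (28−34)²/34 + (41−34)²/34
   = 0.265 + 0.118 + 1.059 + 1.441
Sum = 2.88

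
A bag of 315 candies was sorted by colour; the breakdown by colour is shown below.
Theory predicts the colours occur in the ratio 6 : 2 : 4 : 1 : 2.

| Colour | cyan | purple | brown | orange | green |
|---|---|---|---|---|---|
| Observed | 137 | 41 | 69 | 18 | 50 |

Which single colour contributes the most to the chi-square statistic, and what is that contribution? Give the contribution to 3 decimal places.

Ratio total = 15. Expected counts: 315×6/15 = 126, 315×2/15 = 42, 315×4/15 = 84, 315×1/15 = 21, 315×2/15 = 42.
cat         O        E   (O−E)²/E
cyan      137      126     0.9603
purple     41       42     0.0238
brown      69       84     2.6786
orange     18       21     0.4286
green      50       42     1.5238
The largest term is for brown: 2.679.

brown, 2.679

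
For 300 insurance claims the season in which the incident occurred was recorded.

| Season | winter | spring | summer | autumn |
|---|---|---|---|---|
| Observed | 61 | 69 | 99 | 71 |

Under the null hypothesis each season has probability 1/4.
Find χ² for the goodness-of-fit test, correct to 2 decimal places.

10.99

Expected count for each of the 4 categories: 300/4 = 75.
χ² = (61−75)²/75 + (69−75)²/75 + (99−75)²/75 + (71−75)²/75
   = 2.613 + 0.480 + 7.680 + 0.213
Sum = 10.99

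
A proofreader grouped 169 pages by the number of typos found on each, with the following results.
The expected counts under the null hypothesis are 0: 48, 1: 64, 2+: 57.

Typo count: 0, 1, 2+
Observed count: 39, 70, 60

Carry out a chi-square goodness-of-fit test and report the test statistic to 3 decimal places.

cat         O        E   (O−E)²/E
0          39       48     1.6875
1          70       64     0.5625
2+         60       57     0.1579
Sum = 2.408

2.408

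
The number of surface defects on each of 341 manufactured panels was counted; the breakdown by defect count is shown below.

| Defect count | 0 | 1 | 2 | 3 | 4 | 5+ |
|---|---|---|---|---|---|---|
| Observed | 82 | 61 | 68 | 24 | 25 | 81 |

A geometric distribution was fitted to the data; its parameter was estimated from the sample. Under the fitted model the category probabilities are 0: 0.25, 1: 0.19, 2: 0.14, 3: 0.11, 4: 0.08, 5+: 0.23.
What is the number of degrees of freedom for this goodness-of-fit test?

There are k = 6 categories and 1 parameter estimated from the data, so df = 6 − 1 − 1 = 4.

4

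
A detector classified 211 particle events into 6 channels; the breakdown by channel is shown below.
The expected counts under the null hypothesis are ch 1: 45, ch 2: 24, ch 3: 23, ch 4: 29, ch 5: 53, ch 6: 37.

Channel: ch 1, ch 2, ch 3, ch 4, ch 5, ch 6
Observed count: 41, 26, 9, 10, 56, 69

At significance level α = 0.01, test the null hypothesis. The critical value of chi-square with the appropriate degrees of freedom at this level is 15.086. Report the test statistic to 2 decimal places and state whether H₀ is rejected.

49.34; reject

cat         O        E   (O−E)²/E
ch 1       41       45      0.356
ch 2       26       24      0.167
ch 3        9       23      8.522
ch 4       10       29     12.448
ch 5       56       53      0.170
ch 6       69       37     27.676
Sum = 49.34
df = 5. Since 49.34 > 15.086, we reject H₀.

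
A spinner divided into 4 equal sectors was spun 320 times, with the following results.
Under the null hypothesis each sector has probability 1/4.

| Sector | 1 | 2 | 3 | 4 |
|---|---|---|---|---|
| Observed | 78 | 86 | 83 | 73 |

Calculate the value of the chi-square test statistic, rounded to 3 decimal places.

1.225

Under H₀ each category has probability 1/4, so each expected count is 320/4 = 80.
cat         O        E   (O−E)²/E
1          78       80     0.0500
2          86       80     0.4500
3          83       80     0.1125
4          73       80     0.6125
Sum = 1.225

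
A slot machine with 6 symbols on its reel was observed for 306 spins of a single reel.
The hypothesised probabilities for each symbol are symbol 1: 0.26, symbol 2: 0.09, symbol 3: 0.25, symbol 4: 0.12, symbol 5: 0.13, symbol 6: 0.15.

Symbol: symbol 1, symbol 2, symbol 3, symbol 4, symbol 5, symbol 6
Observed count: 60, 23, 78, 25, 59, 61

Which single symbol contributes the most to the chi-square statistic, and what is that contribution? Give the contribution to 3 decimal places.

symbol 5, 9.286

Expected counts E_i = n·p_i: 306×0.26 = 79.56, 306×0.09 = 27.54, 306×0.25 = 76.5, 306×0.12 = 36.72, 306×0.13 = 39.78, 306×0.15 = 45.9.
symbol 1: (60 − 79.56)²/79.56 = 382.5936/79.56 = 4.8089
symbol 2: (23 − 27.54)²/27.54 = 20.6116/27.54 = 0.7484
symbol 3: (78 − 76.5)²/76.5 = 2.25/76.5 = 0.0294
symbol 4: (25 − 36.72)²/36.72 = 137.3584/36.72 = 3.7407
symbol 5: (59 − 39.78)²/39.78 = 369.4084/39.78 = 9.2863
symbol 6: (61 − 45.9)²/45.9 = 228.01/45.9 = 4.9675
The largest term is for symbol 5: 9.286.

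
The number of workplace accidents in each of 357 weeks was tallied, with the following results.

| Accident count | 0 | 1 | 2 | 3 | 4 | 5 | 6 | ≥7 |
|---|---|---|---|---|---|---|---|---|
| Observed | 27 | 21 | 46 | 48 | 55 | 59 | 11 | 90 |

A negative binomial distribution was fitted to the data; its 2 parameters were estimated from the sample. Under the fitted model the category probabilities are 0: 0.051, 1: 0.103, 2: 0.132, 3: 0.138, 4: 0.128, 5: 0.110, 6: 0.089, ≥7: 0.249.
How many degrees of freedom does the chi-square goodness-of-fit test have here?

There are k = 8 categories and 2 parameters estimated from the data, so df = 8 − 1 − 2 = 5.

5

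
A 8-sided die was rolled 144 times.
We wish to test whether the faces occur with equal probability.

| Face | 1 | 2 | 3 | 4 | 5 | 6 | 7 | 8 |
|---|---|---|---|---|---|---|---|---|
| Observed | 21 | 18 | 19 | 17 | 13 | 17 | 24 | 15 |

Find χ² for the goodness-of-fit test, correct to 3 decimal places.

Expected count for each of the 8 categories: 144/8 = 18.
1: (21 − 18)²/18 = 9/18 = 0.5000
2: (18 − 18)²/18 = 0/18 = 0.0000
3: (19 − 18)²/18 = 1/18 = 0.0556
4: (17 − 18)²/18 = 1/18 = 0.0556
5: (13 − 18)²/18 = 25/18 = 1.3889
6: (17 − 18)²/18 = 1/18 = 0.0556
7: (24 − 18)²/18 = 36/18 = 2.0000
8: (15 − 18)²/18 = 9/18 = 0.5000
Sum = 4.556

4.556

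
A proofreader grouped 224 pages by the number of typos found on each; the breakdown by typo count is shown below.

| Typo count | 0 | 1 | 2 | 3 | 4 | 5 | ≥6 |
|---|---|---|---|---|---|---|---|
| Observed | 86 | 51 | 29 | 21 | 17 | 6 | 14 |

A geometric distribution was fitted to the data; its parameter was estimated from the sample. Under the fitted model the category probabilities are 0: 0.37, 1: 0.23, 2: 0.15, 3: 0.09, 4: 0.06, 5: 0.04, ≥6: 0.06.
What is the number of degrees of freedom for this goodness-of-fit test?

There are k = 7 categories and 1 parameter estimated from the data, so df = 7 − 1 − 1 = 5.

5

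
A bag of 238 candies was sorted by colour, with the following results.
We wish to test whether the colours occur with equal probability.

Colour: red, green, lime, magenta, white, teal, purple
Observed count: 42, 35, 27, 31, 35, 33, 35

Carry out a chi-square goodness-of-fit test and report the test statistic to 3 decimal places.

Expected count for each of the 7 categories: 238/7 = 34.
χ² = (42−34)²/34 + (35−34)²/34 + (27−34)²/34 + (31−34)²/34 + (35−34)²/34 + (33−34)²/34 + (35−34)²/34
   = 1.8824 + 0.0294 + 1.4412 + 0.2647 + 0.0294 + 0.0294 + 0.0294
Sum = 3.706

3.706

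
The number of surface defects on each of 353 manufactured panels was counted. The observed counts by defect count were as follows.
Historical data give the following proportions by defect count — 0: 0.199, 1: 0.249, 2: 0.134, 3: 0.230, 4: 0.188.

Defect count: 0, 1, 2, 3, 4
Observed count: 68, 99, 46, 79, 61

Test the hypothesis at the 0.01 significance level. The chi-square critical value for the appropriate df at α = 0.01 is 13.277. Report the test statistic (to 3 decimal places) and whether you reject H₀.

Expected counts E_i = n·p_i: 353×0.199 = 70.247, 353×0.249 = 87.897, 353×0.134 = 47.302, 353×0.230 = 81.19, 353×0.188 = 66.364.
χ² = (68−70.247)²/70.247 + (99−87.897)²/87.897 + (46−47.302)²/47.302 + (79−81.19)²/81.19 + (61−66.364)²/66.364
   = 0.0719 + 1.4025 + 0.0358 + 0.0591 + 0.4336
Sum = 2.003
df = 4. Since 2.003 < 13.277, we do not reject H₀.

2.003; do not reject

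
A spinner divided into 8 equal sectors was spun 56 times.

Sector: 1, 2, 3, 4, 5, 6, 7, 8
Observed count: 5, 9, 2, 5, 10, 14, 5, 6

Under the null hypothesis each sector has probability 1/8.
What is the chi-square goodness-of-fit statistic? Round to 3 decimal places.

14.286

Under H₀ each category has probability 1/8, so each expected count is 56/8 = 7.
cat         O        E   (O−E)²/E
1           5        7     0.5714
2           9        7     0.5714
3           2        7     3.5714
4           5        7     0.5714
5          10        7     1.2857
6          14        7     7.0000
7           5        7     0.5714
8           6        7     0.1429
Sum = 14.286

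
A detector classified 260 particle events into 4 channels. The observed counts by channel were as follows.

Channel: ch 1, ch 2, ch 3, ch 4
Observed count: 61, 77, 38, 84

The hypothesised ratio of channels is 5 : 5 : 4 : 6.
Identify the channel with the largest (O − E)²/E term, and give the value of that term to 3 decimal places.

ch 3, 3.769

Ratio total = 20. Expected counts: 260×5/20 = 65, 260×5/20 = 65, 260×4/20 = 52, 260×6/20 = 78.
χ² = (61−65)²/65 + (77−65)²/65 + (38−52)²/52 + (84−78)²/78
   = 0.2462 + 2.2154 + 3.7692 + 0.4615
The largest term is for ch 3: 3.769.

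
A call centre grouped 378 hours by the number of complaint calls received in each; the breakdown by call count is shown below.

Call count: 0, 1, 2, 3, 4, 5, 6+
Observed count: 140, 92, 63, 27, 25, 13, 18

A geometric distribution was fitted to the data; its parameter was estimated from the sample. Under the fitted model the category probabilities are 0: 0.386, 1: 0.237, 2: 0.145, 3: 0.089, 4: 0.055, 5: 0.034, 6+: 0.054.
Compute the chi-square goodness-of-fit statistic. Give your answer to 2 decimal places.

3.98

Expected counts E_i = n·p_i: 378×0.386 = 145.908, 378×0.237 = 89.586, 378×0.145 = 54.81, 378×0.089 = 33.642, 378×0.055 = 20.79, 378×0.034 = 12.852, 378×0.054 = 20.412.
χ² = (140−145.908)²/145.908 + (92−89.586)²/89.586 + (63−54.81)²/54.81 + (27−33.642)²/33.642 + (25−20.79)²/20.79 + (13−12.852)²/12.852 + (18−20.412)²/20.412
   = 0.239 + 0.065 + 1.224 + 1.311 + 0.853 + 0.002 + 0.285
Sum = 3.98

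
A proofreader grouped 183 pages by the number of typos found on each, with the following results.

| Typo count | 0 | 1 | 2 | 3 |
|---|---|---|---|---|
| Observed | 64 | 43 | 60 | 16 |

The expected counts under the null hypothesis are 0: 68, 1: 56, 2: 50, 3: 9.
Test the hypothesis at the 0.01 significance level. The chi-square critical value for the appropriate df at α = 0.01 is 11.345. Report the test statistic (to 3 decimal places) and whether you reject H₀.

10.698; do not reject

χ² = (64−68)²/68 + (43−56)²/56 + (60−50)²/50 + (16−9)²/9
   = 0.2353 + 3.0179 + 2.0000 + 5.4444
Sum = 10.698
df = 3. Since 10.698 < 11.345, we do not reject H₀.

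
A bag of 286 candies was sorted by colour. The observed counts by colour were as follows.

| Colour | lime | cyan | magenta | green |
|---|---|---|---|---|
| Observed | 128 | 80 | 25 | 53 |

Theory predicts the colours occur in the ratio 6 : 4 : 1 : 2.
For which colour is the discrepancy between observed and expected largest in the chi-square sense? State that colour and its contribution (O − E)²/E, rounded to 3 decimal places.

Ratio total = 13. Expected counts: 286×6/13 = 132, 286×4/13 = 88, 286×1/13 = 22, 286×2/13 = 44.
cat          O        E   (O−E)²/E
lime       128      132     0.1212
cyan        80       88     0.7273
magenta     25       22     0.4091
green       53       44     1.8409
The largest term is for green: 1.841.

green, 1.841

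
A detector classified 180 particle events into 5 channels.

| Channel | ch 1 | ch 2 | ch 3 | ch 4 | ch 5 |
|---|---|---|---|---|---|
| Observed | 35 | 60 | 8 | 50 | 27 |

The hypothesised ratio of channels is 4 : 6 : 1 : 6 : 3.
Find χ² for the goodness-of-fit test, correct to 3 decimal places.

Ratio total = 20. Expected counts: 180×4/20 = 36, 180×6/20 = 54, 180×1/20 = 9, 180×6/20 = 54, 180×3/20 = 27.
ch 1: (35 − 36)²/36 = 1/36 = 0.0278
ch 2: (60 − 54)²/54 = 36/54 = 0.6667
ch 3: (8 − 9)²/9 = 1/9 = 0.1111
ch 4: (50 − 54)²/54 = 16/54 = 0.2963
ch 5: (27 − 27)²/27 = 0/27 = 0.0000
Sum = 1.102

1.102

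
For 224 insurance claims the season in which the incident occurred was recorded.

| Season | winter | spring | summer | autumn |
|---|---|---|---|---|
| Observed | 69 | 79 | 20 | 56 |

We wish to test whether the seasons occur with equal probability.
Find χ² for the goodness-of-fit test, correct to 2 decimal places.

Expected count for each of the 4 categories: 224/4 = 56.
χ² = (69−56)²/56 + (79−56)²/56 + (20−56)²/56 + (56−56)²/56
   = 3.018 + 9.446 + 23.143 + 0.000
Sum = 35.61

35.61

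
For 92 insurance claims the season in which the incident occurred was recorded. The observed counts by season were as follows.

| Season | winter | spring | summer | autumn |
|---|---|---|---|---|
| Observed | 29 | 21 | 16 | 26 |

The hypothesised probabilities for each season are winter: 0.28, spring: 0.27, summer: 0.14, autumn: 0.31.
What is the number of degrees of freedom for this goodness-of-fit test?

There are k = 4 categories and no parameters were estimated from the data, so df = 4 − 1 = 3.

3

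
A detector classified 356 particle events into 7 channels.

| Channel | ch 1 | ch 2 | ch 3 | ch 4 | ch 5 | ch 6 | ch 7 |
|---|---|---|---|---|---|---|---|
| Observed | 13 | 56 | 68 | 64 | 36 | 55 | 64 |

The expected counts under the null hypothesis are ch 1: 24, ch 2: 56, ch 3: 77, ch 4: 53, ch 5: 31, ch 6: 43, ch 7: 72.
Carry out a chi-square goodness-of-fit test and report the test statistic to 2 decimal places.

13.42

cat         O        E   (O−E)²/E
ch 1       13       24      5.042
ch 2       56       56      0.000
ch 3       68       77      1.052
ch 4       64       53      2.283
ch 5       36       31      0.806
ch 6       55       43      3.349
ch 7       64       72      0.889
Sum = 13.42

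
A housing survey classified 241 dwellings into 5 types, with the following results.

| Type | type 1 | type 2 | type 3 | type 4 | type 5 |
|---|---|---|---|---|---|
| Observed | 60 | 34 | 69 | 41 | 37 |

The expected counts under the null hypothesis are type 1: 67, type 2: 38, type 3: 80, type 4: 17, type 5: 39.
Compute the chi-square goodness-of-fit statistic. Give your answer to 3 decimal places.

cat         O        E   (O−E)²/E
type 1     60       67     0.7313
type 2     34       38     0.4211
type 3     69       80     1.5125
type 4     41       17    33.8824
type 5     37       39     0.1026
Sum = 36.650

36.650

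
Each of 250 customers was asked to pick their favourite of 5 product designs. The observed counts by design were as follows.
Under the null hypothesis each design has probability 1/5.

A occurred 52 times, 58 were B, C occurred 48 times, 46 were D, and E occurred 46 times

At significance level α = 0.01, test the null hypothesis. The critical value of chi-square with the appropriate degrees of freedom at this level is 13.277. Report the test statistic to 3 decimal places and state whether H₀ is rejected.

2.080; do not reject

Under H₀ each category has probability 1/5, so each expected count is 250/5 = 50.
A: (52 − 50)²/50 = 4/50 = 0.0800
B: (58 − 50)²/50 = 64/50 = 1.2800
C: (48 − 50)²/50 = 4/50 = 0.0800
D: (46 − 50)²/50 = 16/50 = 0.3200
E: (46 − 50)²/50 = 16/50 = 0.3200
Sum = 2.080
df = 4. Since 2.080 < 13.277, we do not reject H₀.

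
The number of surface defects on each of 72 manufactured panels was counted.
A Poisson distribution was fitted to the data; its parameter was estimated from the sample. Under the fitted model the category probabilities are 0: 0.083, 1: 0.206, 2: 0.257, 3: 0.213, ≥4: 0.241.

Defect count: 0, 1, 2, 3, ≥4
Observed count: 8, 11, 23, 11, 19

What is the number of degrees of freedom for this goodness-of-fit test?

3

There are k = 5 categories and 1 parameter estimated from the data, so df = 5 − 1 − 1 = 3.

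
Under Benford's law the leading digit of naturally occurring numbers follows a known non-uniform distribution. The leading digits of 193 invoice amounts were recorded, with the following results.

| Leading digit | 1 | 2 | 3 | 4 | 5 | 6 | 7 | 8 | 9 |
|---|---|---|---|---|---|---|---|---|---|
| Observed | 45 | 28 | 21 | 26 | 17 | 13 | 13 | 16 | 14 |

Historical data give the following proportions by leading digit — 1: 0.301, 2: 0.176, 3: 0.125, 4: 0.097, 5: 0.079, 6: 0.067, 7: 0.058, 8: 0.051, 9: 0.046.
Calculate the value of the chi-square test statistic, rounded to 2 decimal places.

14.53

Expected counts E_i = n·p_i: 193×0.301 = 58.093, 193×0.176 = 33.968, 193×0.125 = 24.125, 193×0.097 = 18.721, 193×0.079 = 15.247, 193×0.067 = 12.931, 193×0.058 = 11.194, 193×0.051 = 9.843, 193×0.046 = 8.878.
cat         O        E   (O−E)²/E
1          45   58.093      2.951
2          28   33.968      1.049
3          21   24.125      0.405
4          26   18.721      2.830
5          17   15.247      0.202
6          13   12.931      0.000
7          13   11.194      0.291
8          16    9.843      3.851
9          14    8.878      2.955
Sum = 14.53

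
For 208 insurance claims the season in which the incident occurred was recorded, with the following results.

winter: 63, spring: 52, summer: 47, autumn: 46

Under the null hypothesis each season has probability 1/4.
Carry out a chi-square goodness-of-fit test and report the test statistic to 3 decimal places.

3.500

Under H₀ each category has probability 1/4, so each expected count is 208/4 = 52.
winter: (63 − 52)²/52 = 121/52 = 2.3269
spring: (52 − 52)²/52 = 0/52 = 0.0000
summer: (47 − 52)²/52 = 25/52 = 0.4808
autumn: (46 − 52)²/52 = 36/52 = 0.6923
Sum = 3.500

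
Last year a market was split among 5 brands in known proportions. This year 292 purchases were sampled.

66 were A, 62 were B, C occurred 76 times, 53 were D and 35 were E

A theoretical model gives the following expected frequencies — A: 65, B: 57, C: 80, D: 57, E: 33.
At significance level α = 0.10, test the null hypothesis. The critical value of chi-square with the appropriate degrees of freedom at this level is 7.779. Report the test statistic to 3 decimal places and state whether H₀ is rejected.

1.056; do not reject

χ² = (66−65)²/65 + (62−57)²/57 + (76−80)²/80 + (53−57)²/57 + (35−33)²/33
   = 0.0154 + 0.4386 + 0.2000 + 0.2807 + 0.1212
Sum = 1.056
df = 4. Since 1.056 < 7.779, we do not reject H₀.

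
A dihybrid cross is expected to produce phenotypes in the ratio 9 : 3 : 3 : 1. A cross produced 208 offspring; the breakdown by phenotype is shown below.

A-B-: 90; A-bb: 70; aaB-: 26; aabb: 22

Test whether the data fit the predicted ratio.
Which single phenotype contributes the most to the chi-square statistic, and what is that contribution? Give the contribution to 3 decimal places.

Ratio total = 16. Expected counts: 208×9/16 = 117, 208×3/16 = 39, 208×3/16 = 39, 208×1/16 = 13.
A-B-: (90 − 117)²/117 = 729/117 = 6.2308
A-bb: (70 − 39)²/39 = 961/39 = 24.6410
aaB-: (26 − 39)²/39 = 169/39 = 4.3333
aabb: (22 − 13)²/13 = 81/13 = 6.2308
The largest term is for A-bb: 24.641.

A-bb, 24.641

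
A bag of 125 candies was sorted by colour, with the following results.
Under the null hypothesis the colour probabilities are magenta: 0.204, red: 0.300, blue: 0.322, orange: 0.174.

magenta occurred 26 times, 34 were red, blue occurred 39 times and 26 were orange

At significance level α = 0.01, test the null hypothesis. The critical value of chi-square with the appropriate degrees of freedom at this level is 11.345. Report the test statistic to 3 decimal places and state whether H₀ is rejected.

1.206; do not reject

Expected counts E_i = n·p_i: 125×0.204 = 25.5, 125×0.300 = 37.5, 125×0.322 = 40.25, 125×0.174 = 21.75.
χ² = (26−25.5)²/25.5 + (34−37.5)²/37.5 + (39−40.25)²/40.25 + (26−21.75)²/21.75
   = 0.0098 + 0.3267 + 0.0388 + 0.8305
Sum = 1.206
df = 3. Since 1.206 < 11.345, we do not reject H₀.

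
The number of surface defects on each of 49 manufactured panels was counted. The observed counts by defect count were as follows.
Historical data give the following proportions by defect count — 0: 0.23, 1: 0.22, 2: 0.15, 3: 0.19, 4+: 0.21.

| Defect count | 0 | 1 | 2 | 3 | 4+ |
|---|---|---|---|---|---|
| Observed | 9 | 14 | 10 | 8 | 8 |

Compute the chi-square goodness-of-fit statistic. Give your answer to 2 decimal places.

3.07

Expected counts E_i = n·p_i: 49×0.23 = 11.27, 49×0.22 = 10.78, 49×0.15 = 7.35, 49×0.19 = 9.31, 49×0.21 = 10.29.
0: (9 − 11.27)²/11.27 = 5.1529/11.27 = 0.457
1: (14 − 10.78)²/10.78 = 10.3684/10.78 = 0.962
2: (10 − 7.35)²/7.35 = 7.0225/7.35 = 0.955
3: (8 − 9.31)²/9.31 = 1.7161/9.31 = 0.184
4+: (8 − 10.29)²/10.29 = 5.2441/10.29 = 0.510
Sum = 3.07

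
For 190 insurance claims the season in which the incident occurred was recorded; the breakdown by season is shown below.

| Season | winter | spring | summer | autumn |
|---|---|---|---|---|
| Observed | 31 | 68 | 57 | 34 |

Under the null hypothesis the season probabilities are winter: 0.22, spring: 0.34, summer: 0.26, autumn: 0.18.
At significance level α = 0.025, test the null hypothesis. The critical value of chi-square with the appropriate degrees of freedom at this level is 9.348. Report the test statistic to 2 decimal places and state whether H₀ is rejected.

Expected counts E_i = n·p_i: 190×0.22 = 41.8, 190×0.34 = 64.6, 190×0.26 = 49.4, 190×0.18 = 34.2.
cat         O        E   (O−E)²/E
winter     31     41.8      2.790
spring     68     64.6      0.179
summer     57     49.4      1.169
autumn     34     34.2      0.001
Sum = 4.14
df = 3. Since 4.14 < 9.348, we do not reject H₀.

4.14; do not reject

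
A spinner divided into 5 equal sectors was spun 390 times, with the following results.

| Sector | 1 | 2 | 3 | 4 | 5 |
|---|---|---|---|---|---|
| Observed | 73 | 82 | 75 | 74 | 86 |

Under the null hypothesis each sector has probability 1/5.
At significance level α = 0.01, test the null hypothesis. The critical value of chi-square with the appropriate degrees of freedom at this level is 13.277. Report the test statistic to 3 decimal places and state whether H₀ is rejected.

Expected count for each of the 5 categories: 390/5 = 78.
1: (73 − 78)²/78 = 25/78 = 0.3205
2: (82 − 78)²/78 = 16/78 = 0.2051
3: (75 − 78)²/78 = 9/78 = 0.1154
4: (74 − 78)²/78 = 16/78 = 0.2051
5: (86 − 78)²/78 = 64/78 = 0.8205
Sum = 1.667
df = 4. Since 1.667 < 13.277, we do not reject H₀.

1.667; do not reject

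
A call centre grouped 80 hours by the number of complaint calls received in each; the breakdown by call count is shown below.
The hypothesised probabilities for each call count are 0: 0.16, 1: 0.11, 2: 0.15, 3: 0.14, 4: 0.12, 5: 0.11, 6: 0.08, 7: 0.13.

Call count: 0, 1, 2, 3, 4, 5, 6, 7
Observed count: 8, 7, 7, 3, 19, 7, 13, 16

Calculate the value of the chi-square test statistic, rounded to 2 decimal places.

29.65

Expected counts E_i = n·p_i: 80×0.16 = 12.8, 80×0.11 = 8.8, 80×0.15 = 12, 80×0.14 = 11.2, 80×0.12 = 9.6, 80×0.11 = 8.8, 80×0.08 = 6.4, 80×0.13 = 10.4.
0: (8 − 12.8)²/12.8 = 23.04/12.8 = 1.800
1: (7 − 8.8)²/8.8 = 3.24/8.8 = 0.368
2: (7 − 12)²/12 = 25/12 = 2.083
3: (3 − 11.2)²/11.2 = 67.24/11.2 = 6.004
4: (19 − 9.6)²/9.6 = 88.36/9.6 = 9.204
5: (7 − 8.8)²/8.8 = 3.24/8.8 = 0.368
6: (13 − 6.4)²/6.4 = 43.56/6.4 = 6.806
7: (16 − 10.4)²/10.4 = 31.36/10.4 = 3.015
Sum = 29.65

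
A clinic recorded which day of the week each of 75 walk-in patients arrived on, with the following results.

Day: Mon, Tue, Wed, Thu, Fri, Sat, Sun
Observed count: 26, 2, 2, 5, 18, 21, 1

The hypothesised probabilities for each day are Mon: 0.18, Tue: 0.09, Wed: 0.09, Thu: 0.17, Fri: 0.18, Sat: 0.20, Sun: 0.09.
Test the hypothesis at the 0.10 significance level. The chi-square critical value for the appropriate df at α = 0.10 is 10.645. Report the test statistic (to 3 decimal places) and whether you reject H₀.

31.768; reject

Expected counts E_i = n·p_i: 75×0.18 = 13.5, 75×0.09 = 6.75, 75×0.09 = 6.75, 75×0.17 = 12.75, 75×0.18 = 13.5, 75×0.20 = 15, 75×0.09 = 6.75.
cat         O        E   (O−E)²/E
Mon        26     13.5    11.5741
Tue         2     6.75     3.3426
Wed         2     6.75     3.3426
Thu         5    12.75     4.7108
Fri        18     13.5     1.5000
Sat        21       15     2.4000
Sun         1     6.75     4.8981
Sum = 31.768
df = 6. Since 31.768 > 10.645, we reject H₀.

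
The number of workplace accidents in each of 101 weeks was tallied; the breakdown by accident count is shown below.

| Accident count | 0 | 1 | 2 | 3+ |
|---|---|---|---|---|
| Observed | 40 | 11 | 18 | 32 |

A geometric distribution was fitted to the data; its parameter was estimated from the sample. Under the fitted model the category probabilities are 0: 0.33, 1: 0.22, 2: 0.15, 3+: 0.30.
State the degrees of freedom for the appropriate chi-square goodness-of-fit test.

There are k = 4 categories and 1 parameter estimated from the data, so df = 4 − 1 − 1 = 2.

2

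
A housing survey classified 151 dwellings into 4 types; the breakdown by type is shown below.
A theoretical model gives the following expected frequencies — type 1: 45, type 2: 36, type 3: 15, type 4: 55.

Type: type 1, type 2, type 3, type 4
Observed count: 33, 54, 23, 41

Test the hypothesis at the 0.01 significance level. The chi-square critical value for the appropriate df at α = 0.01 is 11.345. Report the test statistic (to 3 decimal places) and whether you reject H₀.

cat         O        E   (O−E)²/E
type 1     33       45     3.2000
type 2     54       36     9.0000
type 3     23       15     4.2667
type 4     41       55     3.5636
Sum = 20.030
df = 3. Since 20.030 > 11.345, we reject H₀.

20.030; reject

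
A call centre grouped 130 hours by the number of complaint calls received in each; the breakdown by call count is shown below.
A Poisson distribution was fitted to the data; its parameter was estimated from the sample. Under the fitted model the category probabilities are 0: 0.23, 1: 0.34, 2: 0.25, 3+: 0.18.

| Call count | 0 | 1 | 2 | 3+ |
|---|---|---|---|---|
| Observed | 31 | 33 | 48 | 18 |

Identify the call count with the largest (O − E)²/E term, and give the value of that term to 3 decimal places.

2, 7.392

Expected counts E_i = n·p_i: 130×0.23 = 29.9, 130×0.34 = 44.2, 130×0.25 = 32.5, 130×0.18 = 23.4.
cat         O        E   (O−E)²/E
0          31     29.9     0.0405
1          33     44.2     2.8380
2          48     32.5     7.3923
3+         18     23.4     1.2462
The largest term is for 2: 7.392.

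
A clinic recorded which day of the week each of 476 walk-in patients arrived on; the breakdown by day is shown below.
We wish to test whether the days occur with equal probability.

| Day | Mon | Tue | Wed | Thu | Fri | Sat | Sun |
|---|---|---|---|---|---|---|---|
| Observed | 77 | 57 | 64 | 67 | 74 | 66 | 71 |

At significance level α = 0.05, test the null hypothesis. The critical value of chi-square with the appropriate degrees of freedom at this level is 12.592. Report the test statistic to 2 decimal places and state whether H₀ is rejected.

Under H₀ each category has probability 1/7, so each expected count is 476/7 = 68.
cat         O        E   (O−E)²/E
Mon        77       68      1.191
Tue        57       68      1.779
Wed        64       68      0.235
Thu        67       68      0.015
Fri        74       68      0.529
Sat        66       68      0.059
Sun        71       68      0.132
Sum = 3.94
df = 6. Since 3.94 < 12.592, we do not reject H₀.

3.94; do not reject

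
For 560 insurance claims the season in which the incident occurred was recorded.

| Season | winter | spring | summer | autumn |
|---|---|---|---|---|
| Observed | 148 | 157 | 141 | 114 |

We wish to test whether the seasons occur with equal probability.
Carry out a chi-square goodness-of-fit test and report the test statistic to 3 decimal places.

7.357

Expected count for each of the 4 categories: 560/4 = 140.
χ² = (148−140)²/140 + (157−140)²/140 + (141−140)²/140 + (114−140)²/140
   = 0.4571 + 2.0643 + 0.0071 + 4.8286
Sum = 7.357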